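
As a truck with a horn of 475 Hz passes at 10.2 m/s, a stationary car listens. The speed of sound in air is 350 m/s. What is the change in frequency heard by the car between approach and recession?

27.7 Hz

Approaching: f₁ = f · v/(v − v_s) = 475 × 350/339.8 ≈ 489.3 Hz.
Receding: f₂ = f · v/(v + v_s) = 475 × 350/360.2 ≈ 461.5 Hz.
Drop: f₁ − f₂ = 2f·v·v_s/(v² − v_s²) = 2 × 475 × 350 × 10.2/(350² − 10.2²) ≈ 27.7 Hz.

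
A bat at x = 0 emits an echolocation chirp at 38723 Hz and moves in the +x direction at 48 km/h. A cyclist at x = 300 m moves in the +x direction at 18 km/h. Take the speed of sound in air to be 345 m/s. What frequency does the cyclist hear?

48 km/h = 13.33 m/s; 18 km/h = 5 m/s.
The observer lies on the +x side, so the source is heading toward the observer and the observer is heading away from the source.
Both move, so f' = f · (v − v_o)/(v − v_s).
f' = 38723 × (345 − 5)/(345 − 13.33) = 38723 × 340/331.67 ≈ 39696 Hz.

39696 Hz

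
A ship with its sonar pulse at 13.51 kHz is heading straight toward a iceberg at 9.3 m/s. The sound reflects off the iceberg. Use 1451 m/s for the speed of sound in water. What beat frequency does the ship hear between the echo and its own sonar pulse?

The iceberg receives the sound from a moving source: f₁ = f₀ · v/(v − v_e) = 13.51 × 1451/1441.7 ≈ 13.5971 kHz.
On the return leg the ship is a moving observer: f₂ = f₁ · (v + v_e)/v = 13.5971 × 1460.3/1451 ≈ 13.6843 kHz.
Beat against the emitted tone (with f₀ = 13510 Hz): |f₂ − f₀| = 2v_e·f₀/(v − v_e) = 2 × 9.3 × 13510/1441.7 ≈ 174 Hz.

174 Hz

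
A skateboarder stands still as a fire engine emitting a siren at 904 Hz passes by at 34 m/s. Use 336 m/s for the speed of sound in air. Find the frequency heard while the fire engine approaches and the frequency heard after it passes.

Approaching: f₁ = f · v/(v − v_s) = 904 × 336/302 ≈ 1006 Hz.
Receding: f₂ = f · v/(v + v_s) = 904 × 336/370 ≈ 821 Hz.

1006 Hz approaching; 821 Hz receding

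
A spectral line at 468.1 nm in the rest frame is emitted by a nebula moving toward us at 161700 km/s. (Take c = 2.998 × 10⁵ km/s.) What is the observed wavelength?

256.1 nm

β = v/c = 161700/299800 = 0.5394.
Relativistic Doppler for wavelength: λ' = λ₀ · √((1 − β)/(1 + β)).
λ' = 468.1 × √(0.4606/1.5394) = 468.1 × 0.54703 ≈ 256.1 nm.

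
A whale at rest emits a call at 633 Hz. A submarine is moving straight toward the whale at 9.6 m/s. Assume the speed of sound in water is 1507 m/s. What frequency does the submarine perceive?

Moving observer, stationary source: f' = f · (v + v_o)/v.
f' = 633 × (1507 + 9.6)/1507 = 633 × 1516.6/1507 ≈ 637 Hz.

637 Hz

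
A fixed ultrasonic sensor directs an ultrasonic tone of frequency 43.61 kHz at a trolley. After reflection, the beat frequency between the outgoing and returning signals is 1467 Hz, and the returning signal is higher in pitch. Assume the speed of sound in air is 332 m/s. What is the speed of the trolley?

Double Doppler shift off a moving reflector: f₂ = f₀ · (v + u)/(v − u) (u > 0 toward emitter).
Returning signal is higher, so f₂ = f₀ + Δf = 43610 + 1467 = 45077 Hz.
Rearranging, u = v · (f₂ − f₀)/(f₂ + f₀) = 332 × 1467/88687 ≈ 5.5 m/s.
So the trolley is moving at 5.5 m/s toward the emitter.

5.5 m/s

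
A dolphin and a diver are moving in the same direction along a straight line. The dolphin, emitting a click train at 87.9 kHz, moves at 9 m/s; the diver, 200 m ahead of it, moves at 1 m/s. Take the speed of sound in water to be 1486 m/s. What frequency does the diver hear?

The diver is ahead, so the dolphin is moving toward it while the diver is moving away from the dolphin.
Both move, so f' = f · (v − v_o)/(v − v_s).
f' = 87.9 × (1486 − 1)/(1486 − 9) = 87.9 × 1485/1477 ≈ 88.4 kHz.

88.4 kHz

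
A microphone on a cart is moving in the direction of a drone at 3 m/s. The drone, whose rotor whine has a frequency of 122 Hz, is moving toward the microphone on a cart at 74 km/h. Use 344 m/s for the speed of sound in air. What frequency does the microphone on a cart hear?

74 km/h = 20.56 m/s.
With source approaching and observer approaching, f' = f · (v + v_o)/(v − v_s).
f' = 122 × (344 + 3)/(344 − 20.56) = 122 × 347/323.44 ≈ 131 Hz.

131 Hz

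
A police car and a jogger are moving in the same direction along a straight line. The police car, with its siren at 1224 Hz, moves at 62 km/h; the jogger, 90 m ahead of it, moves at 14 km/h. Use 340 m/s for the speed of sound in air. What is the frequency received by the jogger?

1275 Hz

62 km/h = 17.22 m/s; 14 km/h = 3.889 m/s.
The jogger is ahead, so the police car is moving toward it while the jogger is moving away from the police car.
With source approaching and observer receding, f' = f · (v − v_o)/(v − v_s).
f' = 1224 × (340 − 3.889)/(340 − 17.22) = 1224 × 336.11/322.78 ≈ 1275 Hz.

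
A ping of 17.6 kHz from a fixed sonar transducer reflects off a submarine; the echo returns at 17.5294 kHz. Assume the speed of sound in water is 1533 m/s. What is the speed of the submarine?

3.1 m/s

Double Doppler shift off a moving reflector: f₂ = f₀ · (v + u)/(v − u) (u > 0 toward emitter).
Rearranging, u = v · (f₂ − f₀)/(f₂ + f₀) = 1533 × -0.0706/35.1294 ≈ -3.1 m/s.
So the submarine is moving at 3.1 m/s away from the emitter.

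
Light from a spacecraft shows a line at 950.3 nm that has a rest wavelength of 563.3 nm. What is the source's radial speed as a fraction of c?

0.480

λ'/λ₀ = 1.6870 > 1 (redshift), so the source is receding.
λ'/λ₀ = √((1 + β)/(1 − β)) for a receding source ⇒ β = (r² − 1)/(r² + 1) with r = λ'/λ₀.
β = (2.8460 − 1)/(2.8460 + 1) ≈ 0.480.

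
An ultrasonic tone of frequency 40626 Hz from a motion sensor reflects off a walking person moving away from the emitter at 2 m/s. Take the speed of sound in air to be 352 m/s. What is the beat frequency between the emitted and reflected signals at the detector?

459 Hz

The walking person first receives the wave as a moving observer: f₁ = f₀ · (v − u)/v = 40626 × (352 − 2)/352 ≈ 40395 Hz.
The reflection then acts as a moving source: f₂ = f₁ · v/(v + u) ≈ 40167 Hz.
Beat frequency: |f₂ − f₀| = 2u·f₀/(v + u) = 2 × 2 × 40626/354 ≈ 459 Hz.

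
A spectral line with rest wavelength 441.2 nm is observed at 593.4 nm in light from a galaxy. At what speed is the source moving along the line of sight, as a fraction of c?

λ'/λ₀ = 1.3450 > 1 (redshift), so the source is receding.
λ'/λ₀ = √((1 + β)/(1 − β)) for a receding source ⇒ β = (r² − 1)/(r² + 1) with r = λ'/λ₀.
β = (1.8089 − 1)/(1.8089 + 1) ≈ 0.288.

0.288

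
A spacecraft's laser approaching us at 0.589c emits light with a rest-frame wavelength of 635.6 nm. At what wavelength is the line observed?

Relativistic Doppler for wavelength: λ' = λ₀ · √((1 − β)/(1 + β)).
λ' = 635.6 × √(0.4110/1.5890) = 635.6 × 0.50858 ≈ 323.3 nm.

323.3 nm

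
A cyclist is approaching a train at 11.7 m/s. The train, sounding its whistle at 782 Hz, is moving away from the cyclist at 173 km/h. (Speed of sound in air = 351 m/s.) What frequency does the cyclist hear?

173 km/h = 48.06 m/s.
Both move, so f' = f · (v + v_o)/(v + v_s).
f' = 782 × (351 + 11.7)/(351 + 48.06) = 782 × 362.7/399.06 ≈ 711 Hz.

711 Hz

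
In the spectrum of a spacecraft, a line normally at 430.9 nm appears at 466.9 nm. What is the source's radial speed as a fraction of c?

λ'/λ₀ = 1.0835 > 1 (redshift), so the source is receding.
λ'/λ₀ = √((1 + β)/(1 − β)) for a receding source ⇒ β = (r² − 1)/(r² + 1) with r = λ'/λ₀.
β = (1.1741 − 1)/(1.1741 + 1) ≈ 0.080.

0.080c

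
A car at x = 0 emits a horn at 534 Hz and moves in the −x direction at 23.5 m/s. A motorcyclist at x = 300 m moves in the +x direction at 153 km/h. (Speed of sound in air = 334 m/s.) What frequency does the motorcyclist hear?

435 Hz

153 km/h = 42.5 m/s.
The observer lies on the +x side, so the source is heading away from the observer and the observer is heading away from the source.
With source receding and observer receding, f' = f · (v − v_o)/(v + v_s).
f' = 534 × (334 − 42.5)/(334 + 23.5) = 534 × 291.5/357.5 ≈ 435 Hz.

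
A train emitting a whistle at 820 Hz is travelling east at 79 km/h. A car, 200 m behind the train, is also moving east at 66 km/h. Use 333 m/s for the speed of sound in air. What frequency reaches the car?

812 Hz

79 km/h = 21.94 m/s; 66 km/h = 18.33 m/s.
The car is behind, so the train is moving away from it while the car is moving toward the train.
Both move, so f' = f · (v + v_o)/(v + v_s).
f' = 820 × (333 + 18.33)/(333 + 21.94) = 820 × 351.33/354.94 ≈ 812 Hz.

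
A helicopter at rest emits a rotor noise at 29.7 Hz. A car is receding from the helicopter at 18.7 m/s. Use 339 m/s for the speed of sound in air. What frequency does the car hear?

Moving observer, stationary source: f' = f · (v − v_o)/v.
f' = 29.7 × (339 − 18.7)/339 = 29.7 × 320.3/339 ≈ 28.1 Hz.

28.1 Hz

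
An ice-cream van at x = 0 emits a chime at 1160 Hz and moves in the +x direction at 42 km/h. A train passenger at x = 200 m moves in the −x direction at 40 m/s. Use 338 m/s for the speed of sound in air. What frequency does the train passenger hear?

42 km/h = 11.67 m/s.
The observer lies on the +x side, so the source is heading toward the observer and the observer is heading toward the source.
General Doppler shift: f' = f · (v + v_o)/(v − v_s).
f' = 1160 × (338 + 40)/(338 − 11.67) = 1160 × 378/326.33 ≈ 1344 Hz.

1344 Hz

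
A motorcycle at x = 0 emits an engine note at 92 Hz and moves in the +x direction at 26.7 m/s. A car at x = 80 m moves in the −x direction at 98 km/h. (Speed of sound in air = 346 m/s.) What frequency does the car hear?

98 km/h = 27.22 m/s.
The observer lies on the +x side, so the source is heading toward the observer and the observer is heading toward the source.
With source approaching and observer approaching, f' = f · (v + v_o)/(v − v_s).
f' = 92 × (346 + 27.22)/(346 − 26.7) = 92 × 373.22/319.3 ≈ 108 Hz.

108 Hz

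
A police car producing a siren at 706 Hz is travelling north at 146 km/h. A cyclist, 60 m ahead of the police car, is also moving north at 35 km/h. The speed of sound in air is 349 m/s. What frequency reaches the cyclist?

146 km/h = 40.56 m/s; 35 km/h = 9.722 m/s.
The cyclist is ahead, so the police car is moving toward it while the cyclist is moving away from the police car.
With source approaching and observer receding, f' = f · (v − v_o)/(v − v_s).
f' = 706 × (349 − 9.722)/(349 − 40.56) = 706 × 339.28/308.44 ≈ 777 Hz.

777 Hz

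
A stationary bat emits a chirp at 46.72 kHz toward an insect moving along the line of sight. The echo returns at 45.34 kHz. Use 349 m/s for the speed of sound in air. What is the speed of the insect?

5.2 m/s

Double Doppler shift off a moving reflector: f₂ = f₀ · (v + u)/(v − u) (u > 0 toward emitter).
Rearranging, u = v · (f₂ − f₀)/(f₂ + f₀) = 349 × -1.38/92.06 ≈ -5.2 m/s.
So the insect is moving at 5.2 m/s away from the emitter.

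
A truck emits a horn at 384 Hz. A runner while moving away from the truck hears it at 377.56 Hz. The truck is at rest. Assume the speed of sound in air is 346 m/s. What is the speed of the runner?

5.8 m/s

f' = f · (v − v_o)/v ⇒ v_o = v · |f'/f − 1|.
v_o = 346 × |377.56/384 − 1| = 346 × 0.01677 ≈ 5.8 m/s.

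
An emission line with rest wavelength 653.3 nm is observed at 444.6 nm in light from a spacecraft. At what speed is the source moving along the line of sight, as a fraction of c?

0.367

λ'/λ₀ = 0.6805 < 1 (blueshift), so the source is approaching.
λ'/λ₀ = √((1 − β)/(1 + β)) for an approaching source ⇒ β = (1 − r²)/(1 + r²) with r = λ'/λ₀.
β = (1 − 0.4631)/(1 + 0.4631) ≈ 0.367.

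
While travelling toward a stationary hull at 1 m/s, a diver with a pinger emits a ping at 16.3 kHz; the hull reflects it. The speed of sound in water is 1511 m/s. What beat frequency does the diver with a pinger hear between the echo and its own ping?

21.6 Hz

The hull receives the sound from a moving source: f₁ = f₀ · v/(v − v_e) = 16.3 × 1511/1510 ≈ 16.3108 kHz.
On the return leg the diver with a pinger is a moving observer: f₂ = f₁ · (v + v_e)/v = 16.3108 × 1512/1511 ≈ 16.3216 kHz.
Beat against the emitted tone (with f₀ = 16300 Hz): |f₂ − f₀| = 2v_e·f₀/(v − v_e) = 2 × 1 × 16300/1510 ≈ 21.6 Hz.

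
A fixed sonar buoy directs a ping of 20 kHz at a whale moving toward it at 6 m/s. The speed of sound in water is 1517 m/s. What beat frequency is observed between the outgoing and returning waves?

At the whale (a moving observer), f₁ = f₀ · (v + u)/v = 20 × 1523/1517 ≈ 20.0791 kHz.
The reflection then acts as a moving source: f₂ = f₁ · v/(v − u) ≈ 20.1588 kHz.
Beat frequency (with f₀ = 20000 Hz): |f₂ − f₀| = 2u·f₀/(v − u) = 2 × 6 × 20000/1511 ≈ 159 Hz.

159 Hz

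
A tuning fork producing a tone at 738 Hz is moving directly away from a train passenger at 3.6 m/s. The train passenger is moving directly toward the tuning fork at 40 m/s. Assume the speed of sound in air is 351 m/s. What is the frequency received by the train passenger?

With source receding and observer approaching, f' = f · (v + v_o)/(v + v_s).
f' = 738 × (351 + 40)/(351 + 3.6) = 738 × 391/354.6 ≈ 814 Hz.

814 Hz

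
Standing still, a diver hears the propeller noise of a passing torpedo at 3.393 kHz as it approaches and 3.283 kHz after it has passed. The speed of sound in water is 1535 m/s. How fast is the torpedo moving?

25 m/s

f₁/f₂ = (v + v_s)/(v − v_s), so v_s = v · (f₁ − f₂)/(f₁ + f₂).
v_s = 1535 × (3.393 − 3.283)/(3.393 + 3.283) = 1535 × 0.110/6.676 ≈ 25 m/s.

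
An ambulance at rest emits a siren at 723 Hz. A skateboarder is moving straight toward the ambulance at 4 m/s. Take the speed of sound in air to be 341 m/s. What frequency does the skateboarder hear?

Only the observer moves, toward the source, so f' = f · (v + v_o)/v.
f' = 723 × (341 + 4)/341 = 723 × 345/341 ≈ 731 Hz.

731 Hz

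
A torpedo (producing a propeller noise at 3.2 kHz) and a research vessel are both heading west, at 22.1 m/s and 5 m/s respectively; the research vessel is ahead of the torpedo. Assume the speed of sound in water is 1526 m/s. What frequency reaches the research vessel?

3.24 kHz

The research vessel is ahead, so the torpedo is moving toward it while the research vessel is moving away from the torpedo.
Both move, so f' = f · (v − v_o)/(v − v_s).
f' = 3.2 × (1526 − 5)/(1526 − 22.1) = 3.2 × 1521/1503.9 ≈ 3.24 kHz.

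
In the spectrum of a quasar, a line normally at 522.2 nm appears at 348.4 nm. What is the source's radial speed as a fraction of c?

λ'/λ₀ = 0.6672 < 1 (blueshift), so the source is approaching.
λ'/λ₀ = √((1 − β)/(1 + β)) for an approaching source ⇒ β = (1 − r²)/(1 + r²) with r = λ'/λ₀.
β = (1 − 0.4451)/(1 + 0.4451) ≈ 0.384.

0.384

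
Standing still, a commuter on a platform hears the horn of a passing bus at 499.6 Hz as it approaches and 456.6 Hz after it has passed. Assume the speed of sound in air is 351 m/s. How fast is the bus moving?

f₁/f₂ = (v + v_s)/(v − v_s), so v_s = v · (f₁ − f₂)/(f₁ + f₂).
v_s = 351 × (499.6 − 456.6)/(499.6 + 456.6) = 351 × 43.0/956.2 ≈ 15.8 m/s.

15.8 m/s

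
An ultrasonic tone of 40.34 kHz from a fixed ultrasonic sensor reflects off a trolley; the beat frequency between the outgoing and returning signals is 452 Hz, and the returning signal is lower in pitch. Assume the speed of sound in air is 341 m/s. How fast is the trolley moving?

Double Doppler shift off a moving reflector: f₂ = f₀ · (v + u)/(v − u) (u > 0 toward emitter).
Returning signal is lower, so f₂ = f₀ − Δf = 40340 − 452 = 39888 Hz.
Rearranging, u = v · (f₂ − f₀)/(f₂ + f₀) = 341 × -452/80228 ≈ -1.92 m/s.
So the trolley is moving at 1.92 m/s away from the emitter.

1.92 m/s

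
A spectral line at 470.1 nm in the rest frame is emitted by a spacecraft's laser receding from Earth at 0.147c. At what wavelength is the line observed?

Relativistic Doppler for wavelength: λ' = λ₀ · √((1 + β)/(1 − β)).
λ' = 470.1 × √(1.1470/0.8530) = 470.1 × 1.15960 ≈ 545.1 nm.

545.1 nm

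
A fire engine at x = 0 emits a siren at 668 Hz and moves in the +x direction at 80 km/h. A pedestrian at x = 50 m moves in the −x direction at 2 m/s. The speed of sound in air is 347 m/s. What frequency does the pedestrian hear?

718 Hz

80 km/h = 22.22 m/s.
The observer lies on the +x side, so the source is heading toward the observer and the observer is heading toward the source.
With source approaching and observer approaching, f' = f · (v + v_o)/(v − v_s).
f' = 668 × (347 + 2)/(347 − 22.22) = 668 × 349/324.78 ≈ 718 Hz.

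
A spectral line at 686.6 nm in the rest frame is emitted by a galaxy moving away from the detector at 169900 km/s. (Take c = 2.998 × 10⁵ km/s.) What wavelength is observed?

1305.6 nm

β = v/c = 169900/299800 = 0.5667.
Relativistic Doppler for wavelength: λ' = λ₀ · √((1 + β)/(1 − β)).
λ' = 686.6 × √(1.5667/0.4333) = 686.6 × 1.90154 ≈ 1305.6 nm.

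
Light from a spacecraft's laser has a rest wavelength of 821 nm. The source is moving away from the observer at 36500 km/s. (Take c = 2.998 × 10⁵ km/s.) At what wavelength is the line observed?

β = v/c = 36500/299800 = 0.1217.
Relativistic Doppler for wavelength: λ' = λ₀ · √((1 + β)/(1 − β)).
λ' = 821 × √(1.1217/0.8783) = 821 × 1.13015 ≈ 927.9 nm.

927.9 nm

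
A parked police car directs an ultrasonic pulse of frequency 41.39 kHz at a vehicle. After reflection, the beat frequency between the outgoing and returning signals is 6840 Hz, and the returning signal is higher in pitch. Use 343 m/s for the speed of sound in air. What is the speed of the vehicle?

Double Doppler shift off a moving reflector: f₂ = f₀ · (v + u)/(v − u) (u > 0 toward emitter).
Returning signal is higher, so f₂ = f₀ + Δf = 41390 + 6840 = 48230 Hz.
Rearranging, u = v · (f₂ − f₀)/(f₂ + f₀) = 343 × 6840/89620 ≈ 26 m/s.
So the vehicle is moving at 26 m/s toward the emitter.

26 m/s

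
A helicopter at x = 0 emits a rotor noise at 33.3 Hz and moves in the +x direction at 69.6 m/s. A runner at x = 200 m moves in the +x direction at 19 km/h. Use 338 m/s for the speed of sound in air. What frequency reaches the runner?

19 km/h = 5.278 m/s.
The observer lies on the +x side, so the source is heading toward the observer and the observer is heading away from the source.
With source approaching and observer receding, f' = f · (v − v_o)/(v − v_s).
f' = 33.3 × (338 − 5.278)/(338 − 69.6) = 33.3 × 332.72/268.4 ≈ 41.3 Hz.

41.3 Hz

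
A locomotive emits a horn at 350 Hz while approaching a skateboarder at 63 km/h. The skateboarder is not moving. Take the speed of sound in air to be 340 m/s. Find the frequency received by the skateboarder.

63 km/h = 17.5 m/s.
Moving source, stationary observer: f' = f · v/(v − v_s) since the source is approaching.
f' = 350 × 340/(340 − 17.5) = 350 × 340/322.5 ≈ 369 Hz.

369 Hz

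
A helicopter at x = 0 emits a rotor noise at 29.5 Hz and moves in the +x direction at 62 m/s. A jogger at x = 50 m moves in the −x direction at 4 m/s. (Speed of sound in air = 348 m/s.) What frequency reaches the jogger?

The observer lies on the +x side, so the source is heading toward the observer and the observer is heading toward the source.
Both move, so f' = f · (v + v_o)/(v − v_s).
f' = 29.5 × (348 + 4)/(348 − 62) = 29.5 × 352/286 ≈ 36.3 Hz.

36.3 Hz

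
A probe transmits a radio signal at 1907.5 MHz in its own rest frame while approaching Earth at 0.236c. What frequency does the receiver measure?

Relativistic Doppler for frequency: f' = f₀ · √((1 + β)/(1 − β)).
f' = 1907.5 × √(1.2360/0.7640) = 1907.5 × 1.27193 ≈ 2426.2 MHz.

2426.2 MHz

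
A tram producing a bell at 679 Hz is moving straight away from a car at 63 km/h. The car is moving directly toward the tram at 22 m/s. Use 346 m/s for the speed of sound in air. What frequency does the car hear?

687 Hz

63 km/h = 17.5 m/s.
Both move, so f' = f · (v + v_o)/(v + v_s).
f' = 679 × (346 + 22)/(346 + 17.5) = 679 × 368/363.5 ≈ 687 Hz.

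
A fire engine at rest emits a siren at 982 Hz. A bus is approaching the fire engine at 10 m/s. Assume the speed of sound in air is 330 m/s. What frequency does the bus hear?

Only the observer moves, toward the source, so f' = f · (v + v_o)/v.
f' = 982 × (330 + 10)/330 = 982 × 340/330 ≈ 1012 Hz.

1012 Hz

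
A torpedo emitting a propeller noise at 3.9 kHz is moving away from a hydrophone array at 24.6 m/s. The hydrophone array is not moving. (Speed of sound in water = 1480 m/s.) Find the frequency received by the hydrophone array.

3.84 kHz

Moving source, stationary observer: f' = f · v/(v + v_s) since the source is receding.
f' = 3.9 × 1480/(1480 + 24.6) = 3.9 × 1480/1505 ≈ 3.84 kHz.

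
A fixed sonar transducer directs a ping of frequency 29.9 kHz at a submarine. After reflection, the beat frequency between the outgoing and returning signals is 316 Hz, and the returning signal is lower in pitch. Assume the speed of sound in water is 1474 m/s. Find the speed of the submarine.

7.8 m/s

Double Doppler shift off a moving reflector: f₂ = f₀ · (v + u)/(v − u) (u > 0 toward emitter).
Returning signal is lower, so f₂ = f₀ − Δf = 29900 − 316 = 29584 Hz.
Rearranging, u = v · (f₂ − f₀)/(f₂ + f₀) = 1474 × -316/59484 ≈ -7.8 m/s.
So the submarine is moving at 7.8 m/s away from the emitter.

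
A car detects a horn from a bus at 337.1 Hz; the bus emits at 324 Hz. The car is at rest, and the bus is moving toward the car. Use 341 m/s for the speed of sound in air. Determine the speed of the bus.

13.3 m/s

f' = f · v/(v − v_s) ⇒ v_s = v · |1 − f/f'|.
v_s = 341 × |1 − 324/337.1| = 341 × 0.03886 ≈ 13.3 m/s.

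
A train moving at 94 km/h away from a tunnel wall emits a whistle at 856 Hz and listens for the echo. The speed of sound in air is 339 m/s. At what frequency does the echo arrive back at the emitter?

734 Hz

94 km/h = 26.11 m/s.
The tunnel wall receives the sound from a moving source: f₁ = f₀ · v/(v + v_e) = 856 × 339/365.11 ≈ 795 Hz.
On the return leg the train is a moving observer: f₂ = f₁ · (v − v_e)/v = 795 × 312.89/339 ≈ 734 Hz.
Equivalently f₂ = f₀ · (v − v_e)/(v + v_e).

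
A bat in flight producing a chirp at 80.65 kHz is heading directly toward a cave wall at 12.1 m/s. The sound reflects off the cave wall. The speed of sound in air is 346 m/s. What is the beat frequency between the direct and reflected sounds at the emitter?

5845 Hz

The cave wall receives the sound from a moving source: f₁ = f₀ · v/(v − v_e) = 80.65 × 346/333.9 ≈ 83.57 kHz.
On the return leg the bat in flight is a moving observer: f₂ = f₁ · (v + v_e)/v = 83.57 × 358.1/346 ≈ 86.50 kHz.
Beat against the emitted tone (with f₀ = 80650 Hz): |f₂ − f₀| = 2v_e·f₀/(v − v_e) = 2 × 12.1 × 80650/333.9 ≈ 5845 Hz.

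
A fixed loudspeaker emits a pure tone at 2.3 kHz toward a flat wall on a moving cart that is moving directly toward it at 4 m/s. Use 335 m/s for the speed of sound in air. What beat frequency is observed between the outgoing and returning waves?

At the flat wall on a moving cart (a moving observer), f₁ = f₀ · (v + u)/v = 2.3 × 339/335 ≈ 2.3275 kHz.
The reflection then acts as a moving source: f₂ = f₁ · v/(v − u) ≈ 2.3556 kHz.
Equivalently f₂ = f₀ · (v + u)/(v − u).
Beat frequency (with f₀ = 2300 Hz): |f₂ − f₀| = 2u·f₀/(v − u) = 2 × 4 × 2300/331 ≈ 55.6 Hz.

55.6 Hz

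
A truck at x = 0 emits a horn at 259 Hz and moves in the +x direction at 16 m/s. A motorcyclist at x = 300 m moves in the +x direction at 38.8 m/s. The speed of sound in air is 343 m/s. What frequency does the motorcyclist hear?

241 Hz

The observer lies on the +x side, so the source is heading toward the observer and the observer is heading away from the source.
Both move, so f' = f · (v − v_o)/(v − v_s).
f' = 259 × (343 − 38.8)/(343 − 16) = 259 × 304.2/327 ≈ 241 Hz.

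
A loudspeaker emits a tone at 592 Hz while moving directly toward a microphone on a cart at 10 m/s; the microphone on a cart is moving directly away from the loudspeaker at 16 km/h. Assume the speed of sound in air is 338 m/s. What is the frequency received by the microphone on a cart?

16 km/h = 4.444 m/s.
General Doppler shift: f' = f · (v − v_o)/(v − v_s).
f' = 592 × (338 − 4.444)/(338 − 10) = 592 × 333.56/328 ≈ 602 Hz.

602 Hz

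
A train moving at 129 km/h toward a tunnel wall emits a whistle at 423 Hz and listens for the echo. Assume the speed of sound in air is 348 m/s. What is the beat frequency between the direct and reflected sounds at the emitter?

129 km/h = 35.83 m/s.
The tunnel wall receives the sound from a moving source: f₁ = f₀ · v/(v − v_e) = 423 × 348/312.17 ≈ 471.6 Hz.
On the return leg the train is a moving observer: f₂ = f₁ · (v + v_e)/v = 471.6 × 383.83/348 ≈ 520.1 Hz.
Beat against the emitted tone: |f₂ − f₀| = 2v_e·f₀/(v − v_e) = 2 × 35.83 × 423/312.17 ≈ 97 Hz.

97 Hz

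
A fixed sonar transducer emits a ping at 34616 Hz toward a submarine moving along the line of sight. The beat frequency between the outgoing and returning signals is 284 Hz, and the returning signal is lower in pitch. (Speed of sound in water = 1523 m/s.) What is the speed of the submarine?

6.3 m/s

Double Doppler shift off a moving reflector: f₂ = f₀ · (v + u)/(v − u) (u > 0 toward emitter).
Returning signal is lower, so f₂ = f₀ − Δf = 34616 − 284 = 34332 Hz.
Rearranging, u = v · (f₂ − f₀)/(f₂ + f₀) = 1523 × -284/68948 ≈ -6.3 m/s.
So the submarine is moving at 6.3 m/s away from the emitter.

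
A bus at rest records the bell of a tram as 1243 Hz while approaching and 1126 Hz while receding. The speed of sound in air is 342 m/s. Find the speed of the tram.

f₁/f₂ = (v + v_s)/(v − v_s), so v_s = v · (f₁ − f₂)/(f₁ + f₂).
v_s = 342 × (1243 − 1126)/(1243 + 1126) = 342 × 117/2369 ≈ 16.9 m/s.

16.9 m/s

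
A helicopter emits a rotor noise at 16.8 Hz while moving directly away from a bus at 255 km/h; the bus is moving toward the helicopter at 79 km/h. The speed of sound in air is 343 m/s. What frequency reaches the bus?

14.8 Hz

255 km/h = 70.83 m/s; 79 km/h = 21.94 m/s.
Both move, so f' = f · (v + v_o)/(v + v_s).
f' = 16.8 × (343 + 21.94)/(343 + 70.83) = 16.8 × 364.94/413.83 ≈ 14.8 Hz.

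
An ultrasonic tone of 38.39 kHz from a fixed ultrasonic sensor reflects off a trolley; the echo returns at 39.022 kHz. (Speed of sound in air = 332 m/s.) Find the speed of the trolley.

Double Doppler shift off a moving reflector: f₂ = f₀ · (v + u)/(v − u) (u > 0 toward emitter).
Rearranging, u = v · (f₂ − f₀)/(f₂ + f₀) = 332 × 0.632/77.412 ≈ 2.71 m/s.
So the trolley is moving at 2.71 m/s toward the emitter.

2.71 m/s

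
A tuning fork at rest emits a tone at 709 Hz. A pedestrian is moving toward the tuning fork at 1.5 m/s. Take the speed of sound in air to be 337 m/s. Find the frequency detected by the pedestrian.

712 Hz

Moving observer, stationary source: f' = f · (v + v_o)/v.
f' = 709 × (337 + 1.5)/337 = 709 × 338.5/337 ≈ 712 Hz.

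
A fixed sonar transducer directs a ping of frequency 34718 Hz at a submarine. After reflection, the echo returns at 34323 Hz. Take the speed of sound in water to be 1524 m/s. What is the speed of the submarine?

8.7 m/s

Double Doppler shift off a moving reflector: f₂ = f₀ · (v + u)/(v − u) (u > 0 toward emitter).
Rearranging, u = v · (f₂ − f₀)/(f₂ + f₀) = 1524 × -395/69041 ≈ -8.7 m/s.
So the submarine is moving at 8.7 m/s away from the emitter.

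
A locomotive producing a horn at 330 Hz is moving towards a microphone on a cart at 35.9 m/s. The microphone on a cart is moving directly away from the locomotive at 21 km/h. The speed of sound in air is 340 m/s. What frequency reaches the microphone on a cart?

21 km/h = 5.833 m/s.
With source approaching and observer receding, f' = f · (v − v_o)/(v − v_s).
f' = 330 × (340 − 5.833)/(340 − 35.9) = 330 × 334.17/304.1 ≈ 363 Hz.

363 Hz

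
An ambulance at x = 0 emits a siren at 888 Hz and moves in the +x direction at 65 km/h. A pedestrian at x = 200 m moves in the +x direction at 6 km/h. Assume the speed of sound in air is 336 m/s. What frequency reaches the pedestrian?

65 km/h = 18.06 m/s; 6 km/h = 1.667 m/s.
The observer lies on the +x side, so the source is heading toward the observer and the observer is heading away from the source.
General Doppler shift: f' = f · (v − v_o)/(v − v_s).
f' = 888 × (336 − 1.667)/(336 − 18.06) = 888 × 334.33/317.94 ≈ 934 Hz.

934 Hz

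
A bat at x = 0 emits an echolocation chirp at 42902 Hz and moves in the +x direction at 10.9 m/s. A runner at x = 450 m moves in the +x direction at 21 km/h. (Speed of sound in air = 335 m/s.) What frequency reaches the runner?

43573 Hz

21 km/h = 5.833 m/s.
The observer lies on the +x side, so the source is heading toward the observer and the observer is heading away from the source.
With source approaching and observer receding, f' = f · (v − v_o)/(v − v_s).
f' = 42902 × (335 − 5.833)/(335 − 10.9) = 42902 × 329.17/324.1 ≈ 43573 Hz.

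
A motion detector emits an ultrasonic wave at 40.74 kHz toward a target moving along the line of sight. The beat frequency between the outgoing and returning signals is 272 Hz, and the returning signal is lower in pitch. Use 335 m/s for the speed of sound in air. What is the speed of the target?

1.12 m/s

Double Doppler shift off a moving reflector: f₂ = f₀ · (v + u)/(v − u) (u > 0 toward emitter).
Returning signal is lower, so f₂ = f₀ − Δf = 40740 − 272 = 40468 Hz.
Rearranging, u = v · (f₂ − f₀)/(f₂ + f₀) = 335 × -272/81208 ≈ -1.12 m/s.
So the target is moving at 1.12 m/s away from the emitter.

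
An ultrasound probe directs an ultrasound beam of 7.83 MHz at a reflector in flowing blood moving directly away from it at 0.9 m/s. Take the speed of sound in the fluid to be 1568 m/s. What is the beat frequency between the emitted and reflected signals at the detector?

At the reflector in flowing blood (a moving observer), f₁ = f₀ · (v − u)/v = 7.83 × 1567.1/1568 ≈ 7.82551 MHz.
The reflection then acts as a moving source: f₂ = f₁ · v/(v + u) ≈ 7.82102 MHz.
Beat frequency (with f₀ = 7830000 Hz): |f₂ − f₀| = 2u·f₀/(v + u) = 2 × 0.9 × 7830000/1568.9 ≈ 8983 Hz.

8983 Hz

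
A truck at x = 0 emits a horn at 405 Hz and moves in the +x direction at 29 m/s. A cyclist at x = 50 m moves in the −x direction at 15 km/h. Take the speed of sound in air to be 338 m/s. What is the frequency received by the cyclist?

448 Hz

15 km/h = 4.167 m/s.
The observer lies on the +x side, so the source is heading toward the observer and the observer is heading toward the source.
General Doppler shift: f' = f · (v + v_o)/(v − v_s).
f' = 405 × (338 + 4.167)/(338 − 29) = 405 × 342.17/309 ≈ 448 Hz.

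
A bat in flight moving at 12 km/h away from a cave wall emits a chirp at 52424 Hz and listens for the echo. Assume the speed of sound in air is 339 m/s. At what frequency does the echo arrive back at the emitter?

12 km/h = 3.333 m/s.
The cave wall receives the sound from a moving source: f₁ = f₀ · v/(v + v_e) = 52424 × 339/342.33 ≈ 51914 Hz.
On the return leg the bat in flight is a moving observer: f₂ = f₁ · (v − v_e)/v = 51914 × 335.67/339 ≈ 51403 Hz.
Equivalently f₂ = f₀ · (v − v_e)/(v + v_e).

51403 Hz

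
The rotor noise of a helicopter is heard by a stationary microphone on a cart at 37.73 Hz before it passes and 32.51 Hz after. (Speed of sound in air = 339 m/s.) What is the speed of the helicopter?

f₁/f₂ = (v + v_s)/(v − v_s), so v_s = v · (f₁ − f₂)/(f₁ + f₂).
v_s = 339 × (37.73 − 32.51)/(37.73 + 32.51) = 339 × 5.22/70.24 ≈ 25 m/s.

25 m/s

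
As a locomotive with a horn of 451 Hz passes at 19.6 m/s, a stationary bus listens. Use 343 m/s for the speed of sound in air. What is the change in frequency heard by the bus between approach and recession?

Approaching: f₁ = f · v/(v − v_s) = 451 × 343/323.4 ≈ 478.3 Hz.
Receding: f₂ = f · v/(v + v_s) = 451 × 343/362.6 ≈ 426.6 Hz.
Drop: f₁ − f₂ = 2f·v·v_s/(v² − v_s²) = 2 × 451 × 343 × 19.6/(343² − 19.6²) ≈ 51.7 Hz.

51.7 Hz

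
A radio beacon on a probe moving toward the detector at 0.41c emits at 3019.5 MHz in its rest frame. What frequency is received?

Relativistic Doppler for frequency: f' = f₀ · √((1 + β)/(1 − β)).
f' = 3019.5 × √(1.4100/0.5900) = 3019.5 × 1.54591 ≈ 4667.9 MHz.

4667.9 MHz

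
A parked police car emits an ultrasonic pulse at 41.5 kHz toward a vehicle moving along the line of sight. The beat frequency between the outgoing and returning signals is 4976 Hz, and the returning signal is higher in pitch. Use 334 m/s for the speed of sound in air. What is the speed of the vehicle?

18.9 m/s

Double Doppler shift off a moving reflector: f₂ = f₀ · (v + u)/(v − u) (u > 0 toward emitter).
Returning signal is higher, so f₂ = f₀ + Δf = 41500 + 4976 = 46476 Hz.
Rearranging, u = v · (f₂ − f₀)/(f₂ + f₀) = 334 × 4976/87976 ≈ 18.9 m/s.
So the vehicle is moving at 18.9 m/s toward the emitter.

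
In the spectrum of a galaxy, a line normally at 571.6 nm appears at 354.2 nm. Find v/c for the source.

λ'/λ₀ = 0.6197 < 1 (blueshift), so the source is approaching.
λ'/λ₀ = √((1 − β)/(1 + β)) for an approaching source ⇒ β = (1 − r²)/(1 + r²) with r = λ'/λ₀.
β = (1 − 0.3840)/(1 + 0.3840) ≈ 0.445.

0.445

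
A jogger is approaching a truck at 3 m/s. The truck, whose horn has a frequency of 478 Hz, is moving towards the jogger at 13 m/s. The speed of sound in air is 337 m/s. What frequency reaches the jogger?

With source approaching and observer approaching, f' = f · (v + v_o)/(v − v_s).
f' = 478 × (337 + 3)/(337 − 13) = 478 × 340/324 ≈ 502 Hz.

502 Hz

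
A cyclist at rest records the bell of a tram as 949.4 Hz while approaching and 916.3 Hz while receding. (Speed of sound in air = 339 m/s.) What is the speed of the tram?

f₁/f₂ = (v + v_s)/(v − v_s), so v_s = v · (f₁ − f₂)/(f₁ + f₂).
v_s = 339 × (949.4 − 916.3)/(949.4 + 916.3) = 339 × 33.1/1865.7 ≈ 6.0 m/s.

6.0 m/s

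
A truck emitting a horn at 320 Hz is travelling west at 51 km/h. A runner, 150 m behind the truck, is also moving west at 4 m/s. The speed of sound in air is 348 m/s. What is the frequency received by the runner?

311 Hz

51 km/h = 14.17 m/s.
The runner is behind, so the truck is moving away from it while the runner is moving toward the truck.
Both move, so f' = f · (v + v_o)/(v + v_s).
f' = 320 × (348 + 4)/(348 + 14.17) = 320 × 352/362.17 ≈ 311 Hz.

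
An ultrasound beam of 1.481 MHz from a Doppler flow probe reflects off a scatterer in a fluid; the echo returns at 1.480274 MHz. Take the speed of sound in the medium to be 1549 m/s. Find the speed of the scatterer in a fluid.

0.38 m/s

Double Doppler shift off a moving reflector: f₂ = f₀ · (v + u)/(v − u) (u > 0 toward emitter).
Rearranging, u = v · (f₂ − f₀)/(f₂ + f₀) = 1549 × -0.000726/2.961274 ≈ -0.38 m/s.
So the scatterer in a fluid is moving at 0.38 m/s away from the emitter.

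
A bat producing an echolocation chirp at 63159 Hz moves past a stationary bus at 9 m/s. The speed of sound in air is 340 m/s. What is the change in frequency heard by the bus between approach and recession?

Approaching: f₁ = f · v/(v − v_s) = 63159 × 340/331 ≈ 64876 Hz.
Receding: f₂ = f · v/(v + v_s) = 63159 × 340/349 ≈ 61530 Hz.
Drop: f₁ − f₂ = 2f·v·v_s/(v² − v_s²) = 2 × 63159 × 340 × 9/(340² − 9²) ≈ 3346 Hz.

3346 Hz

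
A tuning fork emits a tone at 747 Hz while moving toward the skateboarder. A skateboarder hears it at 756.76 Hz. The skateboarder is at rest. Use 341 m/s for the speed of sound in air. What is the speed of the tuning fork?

f' = f · v/(v − v_s) ⇒ v_s = v · |1 − f/f'|.
v_s = 341 × |1 − 747/756.76| = 341 × 0.0129 ≈ 4.4 m/s.

4.4 m/s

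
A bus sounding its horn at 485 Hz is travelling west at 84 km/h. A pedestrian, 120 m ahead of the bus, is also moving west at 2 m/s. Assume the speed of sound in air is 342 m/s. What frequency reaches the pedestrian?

517 Hz

84 km/h = 23.33 m/s.
The pedestrian is ahead, so the bus is moving toward it while the pedestrian is moving away from the bus.
With source approaching and observer receding, f' = f · (v − v_o)/(v − v_s).
f' = 485 × (342 − 2)/(342 − 23.33) = 485 × 340/318.67 ≈ 517 Hz.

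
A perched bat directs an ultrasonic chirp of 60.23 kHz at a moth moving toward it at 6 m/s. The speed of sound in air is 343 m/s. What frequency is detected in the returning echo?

At the moth (a moving observer), f₁ = f₀ · (v + u)/v = 60.23 × 349/343 ≈ 61.3 kHz.
The reflection then acts as a moving source: f₂ = f₁ · v/(v − u) ≈ 62.4 kHz.

62.4 kHz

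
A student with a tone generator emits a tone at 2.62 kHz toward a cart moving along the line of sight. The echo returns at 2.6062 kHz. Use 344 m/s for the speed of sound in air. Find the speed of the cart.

0.91 m/s

Double Doppler shift off a moving reflector: f₂ = f₀ · (v + u)/(v − u) (u > 0 toward emitter).
Rearranging, u = v · (f₂ − f₀)/(f₂ + f₀) = 344 × -0.0138/5.2262 ≈ -0.91 m/s.
So the cart is moving at 0.91 m/s away from the emitter.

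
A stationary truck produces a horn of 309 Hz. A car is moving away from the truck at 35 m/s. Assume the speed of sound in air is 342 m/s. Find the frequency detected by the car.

277 Hz

Only the observer moves, away from the source, so f' = f · (v − v_o)/v.
f' = 309 × (342 − 35)/342 = 309 × 307/342 ≈ 277 Hz.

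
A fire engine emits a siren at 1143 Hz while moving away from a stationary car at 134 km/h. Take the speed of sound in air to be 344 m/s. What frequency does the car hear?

1031 Hz

134 km/h = 37.22 m/s.
Moving source, stationary observer: f' = f · v/(v + v_s) since the source is receding.
f' = 1143 × 344/(344 + 37.22) = 1143 × 344/381.2 ≈ 1031 Hz.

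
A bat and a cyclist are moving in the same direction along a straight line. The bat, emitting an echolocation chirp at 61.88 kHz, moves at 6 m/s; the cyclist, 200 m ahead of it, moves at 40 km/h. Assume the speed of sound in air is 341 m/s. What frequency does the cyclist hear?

40 km/h = 11.11 m/s.
The cyclist is ahead, so the bat is moving toward it while the cyclist is moving away from the bat.
Both move, so f' = f · (v − v_o)/(v − v_s).
f' = 61.88 × (341 − 11.11)/(341 − 6) = 61.88 × 329.89/335 ≈ 60.9 kHz.

60.9 kHz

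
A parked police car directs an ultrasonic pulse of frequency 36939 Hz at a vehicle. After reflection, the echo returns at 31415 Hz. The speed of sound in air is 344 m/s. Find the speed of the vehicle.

28 m/s

Double Doppler shift off a moving reflector: f₂ = f₀ · (v + u)/(v − u) (u > 0 toward emitter).
Rearranging, u = v · (f₂ − f₀)/(f₂ + f₀) = 344 × -5524/68354 ≈ -28 m/s.
So the vehicle is moving at 28 m/s away from the emitter.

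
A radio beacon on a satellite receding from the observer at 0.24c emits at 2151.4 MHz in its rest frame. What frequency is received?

1684.3 MHz

Relativistic Doppler for frequency: f' = f₀ · √((1 − β)/(1 + β)).
f' = 2151.4 × √(0.7600/1.2400) = 2151.4 × 0.78288 ≈ 1684.3 MHz.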